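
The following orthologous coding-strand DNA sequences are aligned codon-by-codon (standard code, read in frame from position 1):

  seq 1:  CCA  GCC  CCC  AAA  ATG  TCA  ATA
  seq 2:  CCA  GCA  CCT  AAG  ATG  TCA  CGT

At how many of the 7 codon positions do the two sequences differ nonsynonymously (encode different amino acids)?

Codon 1: CCA Pro / CCA Pro — identical.
Codon 2: GCC Ala / GCA Ala — synonymous.
Codon 3: CCC Pro / CCT Pro — synonymous.
Codon 4: AAA Lys / AAG Lys — synonymous.
Codon 5: ATG Met / ATG Met — identical.
Codon 6: TCA Ser / TCA Ser — identical.
Codon 7: ATA Ile / CGT Arg — nonsynonymous.
Nonsynonymous differences: 1.

1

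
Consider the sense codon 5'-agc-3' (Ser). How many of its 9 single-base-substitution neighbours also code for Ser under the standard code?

1

Position 1: none → 0 synonymous.
Position 2: none → 0 synonymous.
Position 3: AGU → 1 synonymous.
Total: 0 + 0 + 1 = 1.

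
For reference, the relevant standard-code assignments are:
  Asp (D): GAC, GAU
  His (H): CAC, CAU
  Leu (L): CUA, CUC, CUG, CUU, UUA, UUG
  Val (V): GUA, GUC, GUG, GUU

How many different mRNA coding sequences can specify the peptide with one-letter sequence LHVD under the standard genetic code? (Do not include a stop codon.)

96

Leu: 6 codons.
His: 2 codons.
Val: 4 codons.
Asp: 2 codons.
6 × 2 × 4 × 2 = 96.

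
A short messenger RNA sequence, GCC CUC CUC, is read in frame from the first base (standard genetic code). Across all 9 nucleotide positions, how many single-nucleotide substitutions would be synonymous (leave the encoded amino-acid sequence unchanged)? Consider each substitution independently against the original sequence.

9

Codon 1 (GCC, Ala): 3 synonymous substitutions.
Codon 2 (CUC, Leu): 3 synonymous substitutions.
Codon 3 (CUC, Leu): 3 synonymous substitutions.
Total: 3 + 3 + 3 = 9.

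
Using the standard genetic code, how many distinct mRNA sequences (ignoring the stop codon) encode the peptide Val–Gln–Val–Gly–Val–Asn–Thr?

4096

Val: 4 codons.
Gln: 2 codons.
Val: 4 codons.
Gly: 4 codons.
Val: 4 codons.
Asn: 2 codons.
Thr: 4 codons.
4 × 2 × 4 × 4 × 4 × 2 × 4 = 4096.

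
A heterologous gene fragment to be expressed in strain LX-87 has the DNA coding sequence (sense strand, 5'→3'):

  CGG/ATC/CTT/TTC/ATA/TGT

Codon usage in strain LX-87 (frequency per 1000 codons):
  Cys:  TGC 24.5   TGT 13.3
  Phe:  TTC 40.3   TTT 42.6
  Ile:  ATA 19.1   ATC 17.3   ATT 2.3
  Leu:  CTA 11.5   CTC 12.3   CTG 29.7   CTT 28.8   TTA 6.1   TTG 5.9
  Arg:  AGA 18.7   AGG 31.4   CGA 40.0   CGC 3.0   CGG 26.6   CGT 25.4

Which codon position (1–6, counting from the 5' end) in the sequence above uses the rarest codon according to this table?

6

Codon 1 CGG (Arg): 26.6 per 1000.
Codon 2 ATC (Ile): 17.3 per 1000.
Codon 3 CTT (Leu): 28.8 per 1000.
Codon 4 TTC (Phe): 40.3 per 1000.
Codon 5 ATA (Ile): 19.1 per 1000.
Codon 6 TGT (Cys): 13.3 per 1000.
Lowest frequency is 13.3 at codon 6.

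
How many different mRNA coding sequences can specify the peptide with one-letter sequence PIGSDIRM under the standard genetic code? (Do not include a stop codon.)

10368

Pro: 4 codons.
Ile: 3 codons.
Gly: 4 codons.
Ser: 6 codons.
Asp: 2 codons.
Ile: 3 codons.
Arg: 6 codons.
Met: 1 codon.
4 × 3 × 4 × 6 × 2 × 3 × 6 × 1 = 10368.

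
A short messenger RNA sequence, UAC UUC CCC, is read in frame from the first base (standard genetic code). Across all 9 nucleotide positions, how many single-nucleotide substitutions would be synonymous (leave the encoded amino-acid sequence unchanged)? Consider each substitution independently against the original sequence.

5

Codon 1 (UAC, Tyr): 1 synonymous substitution.
Codon 2 (UUC, Phe): 1 synonymous substitution.
Codon 3 (CCC, Pro): 3 synonymous substitutions.
Total: 1 + 1 + 3 = 5.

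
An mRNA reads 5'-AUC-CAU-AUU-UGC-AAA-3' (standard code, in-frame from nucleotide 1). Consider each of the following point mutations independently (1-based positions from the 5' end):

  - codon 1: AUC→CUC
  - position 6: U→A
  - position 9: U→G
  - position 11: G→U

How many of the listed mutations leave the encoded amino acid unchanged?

0

Codon 1: AUC (Ile) → CUC (Leu) — missense.
Codon 2: CAU (His) → CAA (Gln) — missense.
Codon 3: AUU (Ile) → AUG (Met) — missense.
Codon 4: UGC (Cys) → UUC (Phe) — missense.
Synonymous: 0 of 4.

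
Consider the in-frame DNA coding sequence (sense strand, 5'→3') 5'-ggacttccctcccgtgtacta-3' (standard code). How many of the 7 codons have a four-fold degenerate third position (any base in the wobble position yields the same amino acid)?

7

Codon 1 GGA (Gly): third position 4-fold.
Codon 2 CTT (Leu): third position 4-fold.
Codon 3 CCC (Pro): third position 4-fold.
Codon 4 TCC (Ser): third position 4-fold.
Codon 5 CGT (Arg): third position 4-fold.
Codon 6 GTA (Val): third position 4-fold.
Codon 7 CTA (Leu): third position 4-fold.
Four-fold degenerate third positions: 7.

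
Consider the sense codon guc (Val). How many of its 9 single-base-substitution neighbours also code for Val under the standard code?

3

Position 1: none → 0 synonymous.
Position 2: none → 0 synonymous.
Position 3: GUU, GUA, GUG → 3 synonymous.
Total: 0 + 0 + 3 = 3.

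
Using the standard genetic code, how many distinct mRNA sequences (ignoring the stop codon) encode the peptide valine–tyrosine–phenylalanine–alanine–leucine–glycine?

Val: 4 codons.
Tyr: 2 codons.
Phe: 2 codons.
Ala: 4 codons.
Leu: 6 codons.
Gly: 4 codons.
4 × 2 × 2 × 4 × 6 × 4 = 1536.

1536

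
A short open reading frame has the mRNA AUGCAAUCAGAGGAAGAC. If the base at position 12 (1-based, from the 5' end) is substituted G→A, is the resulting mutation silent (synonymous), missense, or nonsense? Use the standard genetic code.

silent

Position 12 falls in codon 4: GAG → Glu.
After the substitution the codon is GAA → Glu.
Both encode Glu, so the change is synonymous.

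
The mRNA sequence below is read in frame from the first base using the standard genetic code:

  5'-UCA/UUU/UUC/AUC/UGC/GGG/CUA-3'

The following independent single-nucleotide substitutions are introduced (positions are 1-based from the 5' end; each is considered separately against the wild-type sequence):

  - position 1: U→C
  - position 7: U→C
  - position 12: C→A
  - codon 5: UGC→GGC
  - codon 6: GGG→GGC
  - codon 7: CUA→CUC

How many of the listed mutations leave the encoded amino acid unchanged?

Codon 1: UCA (Ser) → CCA (Pro) — missense.
Codon 3: UUC (Phe) → CUC (Leu) — missense.
Codon 4: AUC (Ile) → AUA (Ile) — synonymous.
Codon 5: UGC (Cys) → GGC (Gly) — missense.
Codon 6: GGG (Gly) → GGC (Gly) — synonymous.
Codon 7: CUA (Leu) → CUC (Leu) — synonymous.
Synonymous: 3 of 6.

3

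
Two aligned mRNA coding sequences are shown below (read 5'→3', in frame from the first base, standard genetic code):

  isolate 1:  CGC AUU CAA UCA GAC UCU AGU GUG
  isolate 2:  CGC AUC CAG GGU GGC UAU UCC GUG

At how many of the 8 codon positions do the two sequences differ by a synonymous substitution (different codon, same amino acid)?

Codon 1: CGC Arg / CGC Arg — identical.
Codon 2: AUU Ile / AUC Ile — synonymous.
Codon 3: CAA Gln / CAG Gln — synonymous.
Codon 4: UCA Ser / GGU Gly — nonsynonymous.
Codon 5: GAC Asp / GGC Gly — nonsynonymous.
Codon 6: UCU Ser / UAU Tyr — nonsynonymous.
Codon 7: AGU Ser / UCC Ser — synonymous.
Codon 8: GUG Val / GUG Val — identical.
Synonymous differences: 3.

3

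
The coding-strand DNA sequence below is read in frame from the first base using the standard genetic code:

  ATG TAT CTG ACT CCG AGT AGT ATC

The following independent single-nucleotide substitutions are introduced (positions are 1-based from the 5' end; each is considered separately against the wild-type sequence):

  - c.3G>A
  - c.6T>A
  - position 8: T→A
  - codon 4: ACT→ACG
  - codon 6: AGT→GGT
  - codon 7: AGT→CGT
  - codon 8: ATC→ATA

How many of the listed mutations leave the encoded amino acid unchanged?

Codon 1: ATG (Met) → ATA (Ile) — missense.
Codon 2: TAT (Tyr) → TAA (Stop) — nonsense.
Codon 3: CTG (Leu) → CAG (Gln) — missense.
Codon 4: ACT (Thr) → ACG (Thr) — synonymous.
Codon 6: AGT (Ser) → GGT (Gly) — missense.
Codon 7: AGT (Ser) → CGT (Arg) — missense.
Codon 8: ATC (Ile) → ATA (Ile) — synonymous.
Synonymous: 2 of 7.

2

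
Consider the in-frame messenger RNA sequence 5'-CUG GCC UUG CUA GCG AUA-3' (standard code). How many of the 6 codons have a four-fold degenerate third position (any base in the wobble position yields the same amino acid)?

Codon 1 CUG (Leu): third position 4-fold.
Codon 2 GCC (Ala): third position 4-fold.
Codon 3 UUG (Leu): third position 2-fold.
Codon 4 CUA (Leu): third position 4-fold.
Codon 5 GCG (Ala): third position 4-fold.
Codon 6 AUA (Ile): third position 3-fold.
Four-fold degenerate third positions: 4.

4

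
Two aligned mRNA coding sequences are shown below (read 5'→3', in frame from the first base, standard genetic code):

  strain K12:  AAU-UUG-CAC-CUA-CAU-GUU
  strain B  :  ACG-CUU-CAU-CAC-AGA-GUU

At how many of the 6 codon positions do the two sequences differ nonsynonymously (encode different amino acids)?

Codon 1: AAU Asn / ACG Thr — nonsynonymous.
Codon 2: UUG Leu / CUU Leu — synonymous.
Codon 3: CAC His / CAU His — synonymous.
Codon 4: CUA Leu / CAC His — nonsynonymous.
Codon 5: CAU His / AGA Arg — nonsynonymous.
Codon 6: GUU Val / GUU Val — identical.
Nonsynonymous differences: 3.

3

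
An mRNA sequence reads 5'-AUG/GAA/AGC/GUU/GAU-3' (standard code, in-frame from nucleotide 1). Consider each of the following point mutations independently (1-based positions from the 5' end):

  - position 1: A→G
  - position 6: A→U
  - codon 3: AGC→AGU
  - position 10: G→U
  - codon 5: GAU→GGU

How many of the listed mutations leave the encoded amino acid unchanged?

1

Codon 1: AUG (Met) → GUG (Val) — missense.
Codon 2: GAA (Glu) → GAU (Asp) — missense.
Codon 3: AGC (Ser) → AGU (Ser) — synonymous.
Codon 4: GUU (Val) → UUU (Phe) — missense.
Codon 5: GAU (Asp) → GGU (Gly) — missense.
Synonymous: 1 of 5.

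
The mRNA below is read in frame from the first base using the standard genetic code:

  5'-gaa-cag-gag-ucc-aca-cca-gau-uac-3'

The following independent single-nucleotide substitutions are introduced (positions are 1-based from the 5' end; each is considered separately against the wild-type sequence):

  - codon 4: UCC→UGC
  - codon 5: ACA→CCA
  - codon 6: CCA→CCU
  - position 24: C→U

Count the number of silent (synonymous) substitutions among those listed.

2

Codon 4: UCC (Ser) → UGC (Cys) — missense.
Codon 5: ACA (Thr) → CCA (Pro) — missense.
Codon 6: CCA (Pro) → CCU (Pro) — synonymous.
Codon 8: UAC (Tyr) → UAU (Tyr) — synonymous.
Synonymous: 2 of 4.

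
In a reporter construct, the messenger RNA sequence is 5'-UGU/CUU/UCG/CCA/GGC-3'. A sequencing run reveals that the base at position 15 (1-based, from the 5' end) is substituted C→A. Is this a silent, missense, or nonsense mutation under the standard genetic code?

Position 15 falls in codon 5: GGC → Gly.
After the substitution the codon is GGA → Gly.
Both encode Gly, so the change is synonymous.

silent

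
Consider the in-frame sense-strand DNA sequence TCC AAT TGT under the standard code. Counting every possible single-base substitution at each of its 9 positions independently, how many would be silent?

5

Codon 1 (TCC, Ser): 3 synonymous substitutions.
Codon 2 (AAT, Asn): 1 synonymous substitution.
Codon 3 (TGT, Cys): 1 synonymous substitution.
Total: 3 + 1 + 1 = 5.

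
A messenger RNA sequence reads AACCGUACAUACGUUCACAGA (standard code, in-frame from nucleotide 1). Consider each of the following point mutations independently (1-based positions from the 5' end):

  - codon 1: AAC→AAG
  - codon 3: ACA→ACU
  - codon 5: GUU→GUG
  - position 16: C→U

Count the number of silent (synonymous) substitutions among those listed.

Codon 1: AAC (Asn) → AAG (Lys) — missense.
Codon 3: ACA (Thr) → ACU (Thr) — synonymous.
Codon 5: GUU (Val) → GUG (Val) — synonymous.
Codon 6: CAC (His) → UAC (Tyr) — missense.
Synonymous: 2 of 4.

2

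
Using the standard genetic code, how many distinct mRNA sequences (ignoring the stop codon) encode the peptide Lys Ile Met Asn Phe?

24

Lys: 2 codons.
Ile: 3 codons.
Met: 1 codon.
Asn: 2 codons.
Phe: 2 codons.
2 × 3 × 1 × 2 × 2 = 24.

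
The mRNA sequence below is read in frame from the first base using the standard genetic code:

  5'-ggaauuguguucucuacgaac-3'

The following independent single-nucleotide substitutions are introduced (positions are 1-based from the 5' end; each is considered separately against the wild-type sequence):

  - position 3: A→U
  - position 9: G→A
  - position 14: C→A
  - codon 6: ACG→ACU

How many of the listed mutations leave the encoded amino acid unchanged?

Codon 1: GGA (Gly) → GGU (Gly) — synonymous.
Codon 3: GUG (Val) → GUA (Val) — synonymous.
Codon 5: UCU (Ser) → UAU (Tyr) — missense.
Codon 6: ACG (Thr) → ACU (Thr) — synonymous.
Synonymous: 3 of 4.

3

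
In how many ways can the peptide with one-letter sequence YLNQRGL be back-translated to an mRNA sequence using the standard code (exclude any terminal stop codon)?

Tyr: 2 codons.
Leu: 6 codons.
Asn: 2 codons.
Gln: 2 codons.
Arg: 6 codons.
Gly: 4 codons.
Leu: 6 codons.
2 × 6 × 2 × 2 × 6 × 4 × 6 = 6912.

6912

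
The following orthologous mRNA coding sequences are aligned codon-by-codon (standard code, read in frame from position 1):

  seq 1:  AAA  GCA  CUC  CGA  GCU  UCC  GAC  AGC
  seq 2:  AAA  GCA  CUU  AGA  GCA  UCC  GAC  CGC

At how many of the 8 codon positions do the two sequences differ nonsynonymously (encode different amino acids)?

Codon 1: AAA Lys / AAA Lys — identical.
Codon 2: GCA Ala / GCA Ala — identical.
Codon 3: CUC Leu / CUU Leu — synonymous.
Codon 4: CGA Arg / AGA Arg — synonymous.
Codon 5: GCU Ala / GCA Ala — synonymous.
Codon 6: UCC Ser / UCC Ser — identical.
Codon 7: GAC Asp / GAC Asp — identical.
Codon 8: AGC Ser / CGC Arg — nonsynonymous.
Nonsynonymous differences: 1.

1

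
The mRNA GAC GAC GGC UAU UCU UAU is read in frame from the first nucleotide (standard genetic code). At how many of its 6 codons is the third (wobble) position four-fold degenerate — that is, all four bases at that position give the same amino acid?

2

Codon 1 GAC (Asp): third position 2-fold.
Codon 2 GAC (Asp): third position 2-fold.
Codon 3 GGC (Gly): third position 4-fold.
Codon 4 UAU (Tyr): third position 2-fold.
Codon 5 UCU (Ser): third position 4-fold.
Codon 6 UAU (Tyr): third position 2-fold.
Four-fold degenerate third positions: 2.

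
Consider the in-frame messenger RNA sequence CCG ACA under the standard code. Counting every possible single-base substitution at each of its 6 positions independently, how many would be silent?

6

Codon 1 (CCG, Pro): 3 synonymous substitutions.
Codon 2 (ACA, Thr): 3 synonymous substitutions.
Total: 3 + 3 = 6.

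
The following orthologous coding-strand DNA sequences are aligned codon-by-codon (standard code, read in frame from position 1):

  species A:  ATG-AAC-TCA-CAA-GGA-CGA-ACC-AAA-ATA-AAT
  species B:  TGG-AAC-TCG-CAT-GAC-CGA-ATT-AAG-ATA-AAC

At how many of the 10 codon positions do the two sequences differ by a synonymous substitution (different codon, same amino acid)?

Codon 1: ATG Met / TGG Trp — nonsynonymous.
Codon 2: AAC Asn / AAC Asn — identical.
Codon 3: TCA Ser / TCG Ser — synonymous.
Codon 4: CAA Gln / CAT His — nonsynonymous.
Codon 5: GGA Gly / GAC Asp — nonsynonymous.
Codon 6: CGA Arg / CGA Arg — identical.
Codon 7: ACC Thr / ATT Ile — nonsynonymous.
Codon 8: AAA Lys / AAG Lys — synonymous.
Codon 9: ATA Ile / ATA Ile — identical.
Codon 10: AAT Asn / AAC Asn — synonymous.
Synonymous differences: 3.

3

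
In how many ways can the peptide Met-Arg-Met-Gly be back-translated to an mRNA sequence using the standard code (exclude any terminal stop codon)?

Met: 1 codon.
Arg: 6 codons.
Met: 1 codon.
Gly: 4 codons.
1 × 6 × 1 × 4 = 24.

24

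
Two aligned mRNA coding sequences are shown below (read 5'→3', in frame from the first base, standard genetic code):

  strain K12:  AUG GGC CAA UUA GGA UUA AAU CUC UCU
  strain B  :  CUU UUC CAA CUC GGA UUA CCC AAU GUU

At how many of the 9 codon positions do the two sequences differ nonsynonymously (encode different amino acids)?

5

Codon 1: AUG Met / CUU Leu — nonsynonymous.
Codon 2: GGC Gly / UUC Phe — nonsynonymous.
Codon 3: CAA Gln / CAA Gln — identical.
Codon 4: UUA Leu / CUC Leu — synonymous.
Codon 5: GGA Gly / GGA Gly — identical.
Codon 6: UUA Leu / UUA Leu — identical.
Codon 7: AAU Asn / CCC Pro — nonsynonymous.
Codon 8: CUC Leu / AAU Asn — nonsynonymous.
Codon 9: UCU Ser / GUU Val — nonsynonymous.
Nonsynonymous differences: 5.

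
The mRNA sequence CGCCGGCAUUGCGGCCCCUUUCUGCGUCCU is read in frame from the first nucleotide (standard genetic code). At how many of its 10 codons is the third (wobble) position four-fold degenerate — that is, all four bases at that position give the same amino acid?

7

Codon 1 CGC (Arg): third position 4-fold.
Codon 2 CGG (Arg): third position 4-fold.
Codon 3 CAU (His): third position 2-fold.
Codon 4 UGC (Cys): third position 2-fold.
Codon 5 GGC (Gly): third position 4-fold.
Codon 6 CCC (Pro): third position 4-fold.
Codon 7 UUU (Phe): third position 2-fold.
Codon 8 CUG (Leu): third position 4-fold.
Codon 9 CGU (Arg): third position 4-fold.
Codon 10 CCU (Pro): third position 4-fold.
Four-fold degenerate third positions: 7.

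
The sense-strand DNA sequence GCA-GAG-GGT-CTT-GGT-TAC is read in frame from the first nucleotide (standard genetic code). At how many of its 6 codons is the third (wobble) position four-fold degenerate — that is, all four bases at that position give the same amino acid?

Codon 1 GCA (Ala): third position 4-fold.
Codon 2 GAG (Glu): third position 2-fold.
Codon 3 GGT (Gly): third position 4-fold.
Codon 4 CTT (Leu): third position 4-fold.
Codon 5 GGT (Gly): third position 4-fold.
Codon 6 TAC (Tyr): third position 2-fold.
Four-fold degenerate third positions: 4.

4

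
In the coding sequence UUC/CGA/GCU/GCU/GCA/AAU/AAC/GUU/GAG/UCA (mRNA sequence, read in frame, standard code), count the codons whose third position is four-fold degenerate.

6

Codon 1 UUC (Phe): third position 2-fold.
Codon 2 CGA (Arg): third position 4-fold.
Codon 3 GCU (Ala): third position 4-fold.
Codon 4 GCU (Ala): third position 4-fold.
Codon 5 GCA (Ala): third position 4-fold.
Codon 6 AAU (Asn): third position 2-fold.
Codon 7 AAC (Asn): third position 2-fold.
Codon 8 GUU (Val): third position 4-fold.
Codon 9 GAG (Glu): third position 2-fold.
Codon 10 UCA (Ser): third position 4-fold.
Four-fold degenerate third positions: 6.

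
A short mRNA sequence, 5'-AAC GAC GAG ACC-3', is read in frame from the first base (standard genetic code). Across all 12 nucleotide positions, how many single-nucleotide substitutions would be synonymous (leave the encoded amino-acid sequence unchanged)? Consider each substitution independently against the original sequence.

Codon 1 (AAC, Asn): 1 synonymous substitution.
Codon 2 (GAC, Asp): 1 synonymous substitution.
Codon 3 (GAG, Glu): 1 synonymous substitution.
Codon 4 (ACC, Thr): 3 synonymous substitutions.
Total: 1 + 1 + 1 + 3 = 6.

6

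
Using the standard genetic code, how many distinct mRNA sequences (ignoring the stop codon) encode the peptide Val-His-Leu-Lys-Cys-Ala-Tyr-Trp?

Val: 4 codons.
His: 2 codons.
Leu: 6 codons.
Lys: 2 codons.
Cys: 2 codons.
Ala: 4 codons.
Tyr: 2 codons.
Trp: 1 codon.
4 × 2 × 6 × 2 × 2 × 4 × 2 × 1 = 1536.

1536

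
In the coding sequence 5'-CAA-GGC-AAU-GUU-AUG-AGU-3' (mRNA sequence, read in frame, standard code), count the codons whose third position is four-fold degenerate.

Codon 1 CAA (Gln): third position 2-fold.
Codon 2 GGC (Gly): third position 4-fold.
Codon 3 AAU (Asn): third position 2-fold.
Codon 4 GUU (Val): third position 4-fold.
Codon 5 AUG (Met): third position 1-fold.
Codon 6 AGU (Ser): third position 2-fold.
Four-fold degenerate third positions: 2.

2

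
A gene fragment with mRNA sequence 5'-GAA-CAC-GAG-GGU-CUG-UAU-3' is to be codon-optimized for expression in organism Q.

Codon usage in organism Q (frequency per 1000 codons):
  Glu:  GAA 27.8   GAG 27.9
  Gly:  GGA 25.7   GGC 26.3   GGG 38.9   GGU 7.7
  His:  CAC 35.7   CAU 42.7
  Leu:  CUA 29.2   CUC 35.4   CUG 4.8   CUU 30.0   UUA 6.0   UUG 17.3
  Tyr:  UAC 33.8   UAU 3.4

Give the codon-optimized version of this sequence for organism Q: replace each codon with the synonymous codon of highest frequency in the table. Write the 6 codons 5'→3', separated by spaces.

GAG CAU GAG GGG CUC UAC

Codon 1 (Glu): best is GAG at 27.9.
Codon 2 (His): best is CAU at 42.7.
Codon 3 (Glu): best is GAG at 27.9.
Codon 4 (Gly): best is GGG at 38.9.
Codon 5 (Leu): best is CUC at 35.4.
Codon 6 (Tyr): best is UAC at 33.8.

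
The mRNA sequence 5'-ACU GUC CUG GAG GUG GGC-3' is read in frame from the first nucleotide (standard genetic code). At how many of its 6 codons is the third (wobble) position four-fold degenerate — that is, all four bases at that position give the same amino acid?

5

Codon 1 ACU (Thr): third position 4-fold.
Codon 2 GUC (Val): third position 4-fold.
Codon 3 CUG (Leu): third position 4-fold.
Codon 4 GAG (Glu): third position 2-fold.
Codon 5 GUG (Val): third position 4-fold.
Codon 6 GGC (Gly): third position 4-fold.
Four-fold degenerate third positions: 5.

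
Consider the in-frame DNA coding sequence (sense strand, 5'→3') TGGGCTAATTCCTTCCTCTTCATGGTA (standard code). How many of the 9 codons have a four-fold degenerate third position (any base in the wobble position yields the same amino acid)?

Codon 1 TGG (Trp): third position 1-fold.
Codon 2 GCT (Ala): third position 4-fold.
Codon 3 AAT (Asn): third position 2-fold.
Codon 4 TCC (Ser): third position 4-fold.
Codon 5 TTC (Phe): third position 2-fold.
Codon 6 CTC (Leu): third position 4-fold.
Codon 7 TTC (Phe): third position 2-fold.
Codon 8 ATG (Met): third position 1-fold.
Codon 9 GTA (Val): third position 4-fold.
Four-fold degenerate third positions: 4.

4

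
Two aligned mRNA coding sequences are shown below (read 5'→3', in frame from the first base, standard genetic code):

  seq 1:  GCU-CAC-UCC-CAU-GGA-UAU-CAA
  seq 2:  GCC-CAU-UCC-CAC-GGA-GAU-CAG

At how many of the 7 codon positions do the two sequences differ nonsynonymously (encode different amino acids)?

1

Codon 1: GCU Ala / GCC Ala — synonymous.
Codon 2: CAC His / CAU His — synonymous.
Codon 3: UCC Ser / UCC Ser — identical.
Codon 4: CAU His / CAC His — synonymous.
Codon 5: GGA Gly / GGA Gly — identical.
Codon 6: UAU Tyr / GAU Asp — nonsynonymous.
Codon 7: CAA Gln / CAG Gln — synonymous.
Nonsynonymous differences: 1.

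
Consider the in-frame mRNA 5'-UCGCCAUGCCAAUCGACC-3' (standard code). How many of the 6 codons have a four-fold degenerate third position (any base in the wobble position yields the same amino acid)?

Codon 1 UCG (Ser): third position 4-fold.
Codon 2 CCA (Pro): third position 4-fold.
Codon 3 UGC (Cys): third position 2-fold.
Codon 4 CAA (Gln): third position 2-fold.
Codon 5 UCG (Ser): third position 4-fold.
Codon 6 ACC (Thr): third position 4-fold.
Four-fold degenerate third positions: 4.

4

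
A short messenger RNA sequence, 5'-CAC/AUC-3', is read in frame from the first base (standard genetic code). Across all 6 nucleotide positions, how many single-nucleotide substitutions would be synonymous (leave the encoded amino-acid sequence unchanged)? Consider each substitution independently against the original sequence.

3

Codon 1 (CAC, His): 1 synonymous substitution.
Codon 2 (AUC, Ile): 2 synonymous substitutions.
Total: 1 + 2 = 3.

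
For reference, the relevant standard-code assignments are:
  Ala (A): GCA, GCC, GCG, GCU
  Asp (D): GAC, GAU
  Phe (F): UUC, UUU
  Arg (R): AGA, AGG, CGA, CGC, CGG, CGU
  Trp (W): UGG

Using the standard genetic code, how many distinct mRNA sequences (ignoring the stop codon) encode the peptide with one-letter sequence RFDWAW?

96

Arg: 6 codons.
Phe: 2 codons.
Asp: 2 codons.
Trp: 1 codon.
Ala: 4 codons.
Trp: 1 codon.
6 × 2 × 2 × 1 × 4 × 1 = 96.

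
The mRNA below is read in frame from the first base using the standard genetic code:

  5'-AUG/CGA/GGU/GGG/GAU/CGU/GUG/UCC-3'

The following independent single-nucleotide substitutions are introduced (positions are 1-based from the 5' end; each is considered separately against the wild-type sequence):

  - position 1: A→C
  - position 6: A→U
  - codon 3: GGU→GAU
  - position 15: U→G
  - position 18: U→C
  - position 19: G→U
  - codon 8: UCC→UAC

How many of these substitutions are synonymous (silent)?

2

Codon 1: AUG (Met) → CUG (Leu) — missense.
Codon 2: CGA (Arg) → CGU (Arg) — synonymous.
Codon 3: GGU (Gly) → GAU (Asp) — missense.
Codon 5: GAU (Asp) → GAG (Glu) — missense.
Codon 6: CGU (Arg) → CGC (Arg) — synonymous.
Codon 7: GUG (Val) → UUG (Leu) — missense.
Codon 8: UCC (Ser) → UAC (Tyr) — missense.
Synonymous: 2 of 7.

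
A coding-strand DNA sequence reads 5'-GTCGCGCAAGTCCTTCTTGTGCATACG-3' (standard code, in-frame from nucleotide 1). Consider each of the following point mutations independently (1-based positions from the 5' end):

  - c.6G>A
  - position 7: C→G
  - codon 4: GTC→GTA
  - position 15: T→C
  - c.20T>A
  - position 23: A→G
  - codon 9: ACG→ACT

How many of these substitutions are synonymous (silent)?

4

Codon 2: GCG (Ala) → GCA (Ala) — synonymous.
Codon 3: CAA (Gln) → GAA (Glu) — missense.
Codon 4: GTC (Val) → GTA (Val) — synonymous.
Codon 5: CTT (Leu) → CTC (Leu) — synonymous.
Codon 7: GTG (Val) → GAG (Glu) — missense.
Codon 8: CAT (His) → CGT (Arg) — missense.
Codon 9: ACG (Thr) → ACT (Thr) — synonymous.
Synonymous: 4 of 7.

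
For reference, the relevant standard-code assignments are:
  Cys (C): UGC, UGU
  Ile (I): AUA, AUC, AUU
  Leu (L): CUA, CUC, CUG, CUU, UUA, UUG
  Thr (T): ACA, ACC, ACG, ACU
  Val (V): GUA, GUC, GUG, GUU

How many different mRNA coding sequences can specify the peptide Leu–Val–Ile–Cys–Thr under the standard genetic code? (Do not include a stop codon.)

Leu: 6 codons.
Val: 4 codons.
Ile: 3 codons.
Cys: 2 codons.
Thr: 4 codons.
6 × 4 × 3 × 2 × 4 = 576.

576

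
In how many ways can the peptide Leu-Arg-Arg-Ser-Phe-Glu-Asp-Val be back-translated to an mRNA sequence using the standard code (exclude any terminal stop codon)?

Leu: 6 codons.
Arg: 6 codons.
Arg: 6 codons.
Ser: 6 codons.
Phe: 2 codons.
Glu: 2 codons.
Asp: 2 codons.
Val: 4 codons.
6 × 6 × 6 × 6 × 2 × 2 × 2 × 4 = 41472.

41472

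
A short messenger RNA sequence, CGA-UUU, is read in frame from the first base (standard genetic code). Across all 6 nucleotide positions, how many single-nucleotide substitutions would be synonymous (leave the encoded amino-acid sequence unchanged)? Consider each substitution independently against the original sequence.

Codon 1 (CGA, Arg): 4 synonymous substitutions.
Codon 2 (UUU, Phe): 1 synonymous substitution.
Total: 4 + 1 = 5.

5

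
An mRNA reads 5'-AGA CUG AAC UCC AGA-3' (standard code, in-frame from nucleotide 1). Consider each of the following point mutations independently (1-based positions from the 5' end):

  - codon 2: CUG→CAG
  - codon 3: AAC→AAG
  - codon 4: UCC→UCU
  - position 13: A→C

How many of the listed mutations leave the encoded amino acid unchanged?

Codon 2: CUG (Leu) → CAG (Gln) — missense.
Codon 3: AAC (Asn) → AAG (Lys) — missense.
Codon 4: UCC (Ser) → UCU (Ser) — synonymous.
Codon 5: AGA (Arg) → CGA (Arg) — synonymous.
Synonymous: 2 of 4.

2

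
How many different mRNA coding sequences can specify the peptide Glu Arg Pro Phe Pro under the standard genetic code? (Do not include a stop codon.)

Glu: 2 codons.
Arg: 6 codons.
Pro: 4 codons.
Phe: 2 codons.
Pro: 4 codons.
2 × 6 × 4 × 2 × 4 = 384.

384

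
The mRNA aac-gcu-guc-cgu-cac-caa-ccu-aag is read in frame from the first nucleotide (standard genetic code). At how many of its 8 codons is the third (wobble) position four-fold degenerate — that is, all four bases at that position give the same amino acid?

4

Codon 1 AAC (Asn): third position 2-fold.
Codon 2 GCU (Ala): third position 4-fold.
Codon 3 GUC (Val): third position 4-fold.
Codon 4 CGU (Arg): third position 4-fold.
Codon 5 CAC (His): third position 2-fold.
Codon 6 CAA (Gln): third position 2-fold.
Codon 7 CCU (Pro): third position 4-fold.
Codon 8 AAG (Lys): third position 2-fold.
Four-fold degenerate third positions: 4.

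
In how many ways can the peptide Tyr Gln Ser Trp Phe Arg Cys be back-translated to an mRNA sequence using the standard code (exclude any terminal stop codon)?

576

Tyr: 2 codons.
Gln: 2 codons.
Ser: 6 codons.
Trp: 1 codon.
Phe: 2 codons.
Arg: 6 codons.
Cys: 2 codons.
2 × 2 × 6 × 1 × 2 × 6 × 2 = 576.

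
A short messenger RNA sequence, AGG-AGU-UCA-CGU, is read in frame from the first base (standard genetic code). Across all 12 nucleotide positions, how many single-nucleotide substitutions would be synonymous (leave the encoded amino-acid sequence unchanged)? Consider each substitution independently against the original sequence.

Codon 1 (AGG, Arg): 2 synonymous substitutions.
Codon 2 (AGU, Ser): 1 synonymous substitution.
Codon 3 (UCA, Ser): 3 synonymous substitutions.
Codon 4 (CGU, Arg): 3 synonymous substitutions.
Total: 2 + 1 + 3 + 3 = 9.

9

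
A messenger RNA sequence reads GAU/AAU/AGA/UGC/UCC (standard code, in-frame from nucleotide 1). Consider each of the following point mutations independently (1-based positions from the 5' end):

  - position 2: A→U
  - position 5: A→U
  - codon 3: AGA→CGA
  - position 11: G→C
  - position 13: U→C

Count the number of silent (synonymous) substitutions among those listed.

Codon 1: GAU (Asp) → GUU (Val) — missense.
Codon 2: AAU (Asn) → AUU (Ile) — missense.
Codon 3: AGA (Arg) → CGA (Arg) — synonymous.
Codon 4: UGC (Cys) → UCC (Ser) — missense.
Codon 5: UCC (Ser) → CCC (Pro) — missense.
Synonymous: 1 of 5.

1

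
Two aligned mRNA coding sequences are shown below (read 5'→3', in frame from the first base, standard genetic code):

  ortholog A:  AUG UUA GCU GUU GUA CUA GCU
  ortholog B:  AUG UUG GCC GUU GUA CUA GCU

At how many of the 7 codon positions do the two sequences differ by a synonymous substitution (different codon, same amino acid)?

2

Codon 1: AUG Met / AUG Met — identical.
Codon 2: UUA Leu / UUG Leu — synonymous.
Codon 3: GCU Ala / GCC Ala — synonymous.
Codon 4: GUU Val / GUU Val — identical.
Codon 5: GUA Val / GUA Val — identical.
Codon 6: CUA Leu / CUA Leu — identical.
Codon 7: GCU Ala / GCU Ala — identical.
Synonymous differences: 2.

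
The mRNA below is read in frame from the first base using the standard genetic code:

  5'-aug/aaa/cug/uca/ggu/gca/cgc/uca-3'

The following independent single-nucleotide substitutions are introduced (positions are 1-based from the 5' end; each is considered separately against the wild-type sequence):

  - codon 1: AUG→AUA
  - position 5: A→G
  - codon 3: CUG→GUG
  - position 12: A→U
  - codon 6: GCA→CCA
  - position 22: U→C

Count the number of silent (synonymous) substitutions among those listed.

Codon 1: AUG (Met) → AUA (Ile) — missense.
Codon 2: AAA (Lys) → AGA (Arg) — missense.
Codon 3: CUG (Leu) → GUG (Val) — missense.
Codon 4: UCA (Ser) → UCU (Ser) — synonymous.
Codon 6: GCA (Ala) → CCA (Pro) — missense.
Codon 8: UCA (Ser) → CCA (Pro) — missense.
Synonymous: 1 of 6.

1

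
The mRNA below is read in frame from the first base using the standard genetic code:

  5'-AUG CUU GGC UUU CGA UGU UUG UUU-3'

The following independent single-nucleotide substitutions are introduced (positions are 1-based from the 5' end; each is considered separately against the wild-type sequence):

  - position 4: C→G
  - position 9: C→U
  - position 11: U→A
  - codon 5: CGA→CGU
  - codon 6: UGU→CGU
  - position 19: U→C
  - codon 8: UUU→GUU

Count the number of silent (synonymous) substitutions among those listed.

3

Codon 2: CUU (Leu) → GUU (Val) — missense.
Codon 3: GGC (Gly) → GGU (Gly) — synonymous.
Codon 4: UUU (Phe) → UAU (Tyr) — missense.
Codon 5: CGA (Arg) → CGU (Arg) — synonymous.
Codon 6: UGU (Cys) → CGU (Arg) — missense.
Codon 7: UUG (Leu) → CUG (Leu) — synonymous.
Codon 8: UUU (Phe) → GUU (Val) — missense.
Synonymous: 3 of 7.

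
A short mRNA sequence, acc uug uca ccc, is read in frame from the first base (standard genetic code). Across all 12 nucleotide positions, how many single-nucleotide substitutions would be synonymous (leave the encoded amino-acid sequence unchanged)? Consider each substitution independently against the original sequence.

11

Codon 1 (ACC, Thr): 3 synonymous substitutions.
Codon 2 (UUG, Leu): 2 synonymous substitutions.
Codon 3 (UCA, Ser): 3 synonymous substitutions.
Codon 4 (CCC, Pro): 3 synonymous substitutions.
Total: 3 + 2 + 3 + 3 = 11.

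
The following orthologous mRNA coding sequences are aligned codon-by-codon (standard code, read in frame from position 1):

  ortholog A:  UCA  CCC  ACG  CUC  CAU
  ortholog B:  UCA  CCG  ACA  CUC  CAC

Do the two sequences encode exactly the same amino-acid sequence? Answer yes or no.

Codon 1: UCA Ser / UCA Ser — identical.
Codon 2: CCC Pro / CCG Pro — synonymous.
Codon 3: ACG Thr / ACA Thr — synonymous.
Codon 4: CUC Leu / CUC Leu — identical.
Codon 5: CAU His / CAC His — synonymous.
Nonsynonymous differences: 0 → same protein.

yes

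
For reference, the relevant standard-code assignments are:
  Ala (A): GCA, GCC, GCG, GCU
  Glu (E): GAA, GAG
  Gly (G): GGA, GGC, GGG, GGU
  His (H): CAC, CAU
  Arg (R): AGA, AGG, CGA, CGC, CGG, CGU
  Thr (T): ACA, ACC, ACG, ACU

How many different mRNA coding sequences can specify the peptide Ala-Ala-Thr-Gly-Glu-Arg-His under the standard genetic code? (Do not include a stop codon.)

6144

Ala: 4 codons.
Ala: 4 codons.
Thr: 4 codons.
Gly: 4 codons.
Glu: 2 codons.
Arg: 6 codons.
His: 2 codons.
4 × 4 × 4 × 4 × 2 × 6 × 2 = 6144.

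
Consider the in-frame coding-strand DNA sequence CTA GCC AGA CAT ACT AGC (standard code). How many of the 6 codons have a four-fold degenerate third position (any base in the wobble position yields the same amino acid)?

Codon 1 CTA (Leu): third position 4-fold.
Codon 2 GCC (Ala): third position 4-fold.
Codon 3 AGA (Arg): third position 2-fold.
Codon 4 CAT (His): third position 2-fold.
Codon 5 ACT (Thr): third position 4-fold.
Codon 6 AGC (Ser): third position 2-fold.
Four-fold degenerate third positions: 3.

3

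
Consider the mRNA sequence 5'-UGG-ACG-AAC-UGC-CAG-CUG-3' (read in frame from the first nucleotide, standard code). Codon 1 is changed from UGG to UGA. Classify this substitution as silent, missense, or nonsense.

nonsense

Position 3 falls in codon 1: UGG → Trp.
After the substitution the codon is UGA → Stop.
The new codon is a stop codon, so this is a nonsense mutation.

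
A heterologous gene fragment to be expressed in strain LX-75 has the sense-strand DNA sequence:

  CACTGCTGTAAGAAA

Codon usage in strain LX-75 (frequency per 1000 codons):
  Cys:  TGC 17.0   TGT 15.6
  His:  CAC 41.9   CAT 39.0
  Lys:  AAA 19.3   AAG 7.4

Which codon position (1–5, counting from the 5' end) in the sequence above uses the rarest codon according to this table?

4

Codon 1 CAC (His): 41.9 per 1000.
Codon 2 TGC (Cys): 17.0 per 1000.
Codon 3 TGT (Cys): 15.6 per 1000.
Codon 4 AAG (Lys): 7.4 per 1000.
Codon 5 AAA (Lys): 19.3 per 1000.
Lowest frequency is 7.4 at codon 4.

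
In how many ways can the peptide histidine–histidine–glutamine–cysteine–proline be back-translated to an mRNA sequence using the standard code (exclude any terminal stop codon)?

His: 2 codons.
His: 2 codons.
Gln: 2 codons.
Cys: 2 codons.
Pro: 4 codons.
2 × 2 × 2 × 2 × 4 = 64.

64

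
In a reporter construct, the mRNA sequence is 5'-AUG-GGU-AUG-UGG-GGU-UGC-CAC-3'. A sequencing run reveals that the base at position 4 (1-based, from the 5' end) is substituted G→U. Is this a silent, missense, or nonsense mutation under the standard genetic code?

missense

Position 4 falls in codon 2: GGU → Gly.
After the substitution the codon is UGU → Cys.
Gly ≠ Cys, so this is a missense mutation.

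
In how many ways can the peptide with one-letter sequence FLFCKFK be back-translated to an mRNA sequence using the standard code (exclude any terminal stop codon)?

Phe: 2 codons.
Leu: 6 codons.
Phe: 2 codons.
Cys: 2 codons.
Lys: 2 codons.
Phe: 2 codons.
Lys: 2 codons.
2 × 6 × 2 × 2 × 2 × 2 × 2 = 384.

384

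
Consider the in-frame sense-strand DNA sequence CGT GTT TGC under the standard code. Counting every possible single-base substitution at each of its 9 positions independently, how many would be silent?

7

Codon 1 (CGT, Arg): 3 synonymous substitutions.
Codon 2 (GTT, Val): 3 synonymous substitutions.
Codon 3 (TGC, Cys): 1 synonymous substitution.
Total: 3 + 3 + 1 = 7.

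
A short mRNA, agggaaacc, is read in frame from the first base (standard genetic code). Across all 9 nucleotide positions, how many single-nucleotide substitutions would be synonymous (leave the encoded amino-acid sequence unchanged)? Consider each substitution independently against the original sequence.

Codon 1 (AGG, Arg): 2 synonymous substitutions.
Codon 2 (GAA, Glu): 1 synonymous substitution.
Codon 3 (ACC, Thr): 3 synonymous substitutions.
Total: 2 + 1 + 3 = 6.

6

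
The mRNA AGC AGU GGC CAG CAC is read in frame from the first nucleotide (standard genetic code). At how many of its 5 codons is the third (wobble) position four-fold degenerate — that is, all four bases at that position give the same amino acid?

1

Codon 1 AGC (Ser): third position 2-fold.
Codon 2 AGU (Ser): third position 2-fold.
Codon 3 GGC (Gly): third position 4-fold.
Codon 4 CAG (Gln): third position 2-fold.
Codon 5 CAC (His): third position 2-fold.
Four-fold degenerate third positions: 1.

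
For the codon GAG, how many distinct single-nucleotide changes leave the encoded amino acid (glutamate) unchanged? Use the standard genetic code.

Position 1: none → 0 synonymous.
Position 2: none → 0 synonymous.
Position 3: GAA → 1 synonymous.
Total: 0 + 0 + 1 = 1.

1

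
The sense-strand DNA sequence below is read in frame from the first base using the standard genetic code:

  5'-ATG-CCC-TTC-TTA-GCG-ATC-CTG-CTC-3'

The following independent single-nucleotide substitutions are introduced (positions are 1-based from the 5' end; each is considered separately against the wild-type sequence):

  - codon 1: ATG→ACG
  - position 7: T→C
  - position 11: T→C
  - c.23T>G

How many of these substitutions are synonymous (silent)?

Codon 1: ATG (Met) → ACG (Thr) — missense.
Codon 3: TTC (Phe) → CTC (Leu) — missense.
Codon 4: TTA (Leu) → TCA (Ser) — missense.
Codon 8: CTC (Leu) → CGC (Arg) — missense.
Synonymous: 0 of 4.

0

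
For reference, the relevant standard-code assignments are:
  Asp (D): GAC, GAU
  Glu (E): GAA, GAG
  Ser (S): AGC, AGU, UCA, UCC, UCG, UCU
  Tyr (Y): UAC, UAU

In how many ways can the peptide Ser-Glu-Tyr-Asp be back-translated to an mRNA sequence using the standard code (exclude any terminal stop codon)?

Ser: 6 codons.
Glu: 2 codons.
Tyr: 2 codons.
Asp: 2 codons.
6 × 2 × 2 × 2 = 48.

48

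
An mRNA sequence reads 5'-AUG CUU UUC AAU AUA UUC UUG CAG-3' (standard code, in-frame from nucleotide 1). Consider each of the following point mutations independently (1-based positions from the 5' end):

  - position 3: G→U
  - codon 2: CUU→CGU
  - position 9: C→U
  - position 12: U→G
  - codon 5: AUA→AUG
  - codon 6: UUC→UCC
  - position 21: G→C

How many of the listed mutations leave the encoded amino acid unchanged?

1

Codon 1: AUG (Met) → AUU (Ile) — missense.
Codon 2: CUU (Leu) → CGU (Arg) — missense.
Codon 3: UUC (Phe) → UUU (Phe) — synonymous.
Codon 4: AAU (Asn) → AAG (Lys) — missense.
Codon 5: AUA (Ile) → AUG (Met) — missense.
Codon 6: UUC (Phe) → UCC (Ser) — missense.
Codon 7: UUG (Leu) → UUC (Phe) — missense.
Synonymous: 1 of 7.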